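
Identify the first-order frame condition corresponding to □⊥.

□⊥ is valid iff no world has any successor (otherwise □⊥ fails at any world with one).
Conversely, on a frame with emptiness of R the schema holds at every world under every valuation.
So the correspondent is emptiness of R.

emptiness of R: ∀x ∀y ¬Rxy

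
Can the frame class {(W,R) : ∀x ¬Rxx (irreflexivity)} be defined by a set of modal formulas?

No

Modal frame validity is preserved under surjective bounded morphisms.
The 5-cycle (worlds a,b,c,d,e with a→b→c→d→e→a) is irreflexive, and the map sending every world to a single reflexive point • is a surjective bounded morphism (forth: every edge maps to (•,•); back: every world has a successor). So any modal formula valid on the 5-cycle is also valid on the reflexive point, which is not irreflexive.
Hence irreflexivity is not modally definable.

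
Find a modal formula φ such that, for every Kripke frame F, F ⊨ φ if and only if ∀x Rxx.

The condition is reflexivity. The T schema □p → p defines it.

□p → p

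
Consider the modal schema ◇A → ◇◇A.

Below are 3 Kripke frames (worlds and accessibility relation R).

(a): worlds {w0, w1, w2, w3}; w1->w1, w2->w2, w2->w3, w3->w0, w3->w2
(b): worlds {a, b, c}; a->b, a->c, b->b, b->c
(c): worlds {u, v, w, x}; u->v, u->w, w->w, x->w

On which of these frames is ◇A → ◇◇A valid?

(b)

Frame correspondent (Sahlqvist): ∀x ∀y (xRy → ∃w (y = w ∧ xR²w)) — i.e. a generalized confluence (Geach) condition.
(a): fails — w3Rw0 but no w with w0=w and w3R²w.
(b): holds.
(c): fails — uRv but no t with v=t and uR²t.
Valid on: (b).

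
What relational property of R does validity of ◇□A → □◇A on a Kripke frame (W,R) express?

convergence: ∀x ∀y ∀z (Rxy ∧ Rxz → ∃w (Ryw ∧ Rzw))

Suppose ◇□A→□◇A is valid. Take Rxy, Rxz and set V(A)={w : Ryw}. Then □A at y so ◇□A at x, so □◇A at x, so ◇A at z, giving w with Rzw and Ryw.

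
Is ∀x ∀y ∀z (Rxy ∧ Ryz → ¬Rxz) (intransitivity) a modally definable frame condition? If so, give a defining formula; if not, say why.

Modal frame validity is preserved under surjective bounded morphisms.
The 3-cycle (worlds 0,1,2 with 0→1→2→0) is intransitive. Mapping every world to a single reflexive point • is a surjective bounded morphism; the reflexive point is not intransitive (R••∧R•• but R••).
So no modal formula (or set of formulas) defines exactly the intransitive frames.

Not definable by any modal formula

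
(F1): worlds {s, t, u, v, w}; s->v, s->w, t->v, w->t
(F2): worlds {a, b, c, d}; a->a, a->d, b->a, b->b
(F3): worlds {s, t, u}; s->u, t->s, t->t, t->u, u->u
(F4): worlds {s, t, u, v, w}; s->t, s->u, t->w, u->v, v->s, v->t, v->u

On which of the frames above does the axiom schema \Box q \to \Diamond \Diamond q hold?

The schema corresponds to a generalized confluence (Geach) condition: \forall x \exists w (xRw \wedge x R^2 w).
(F1): fails — at s but no w* with sRw* and sR²w*.
(F2): fails — at c but no w with cRw and cR²w.
(F3): ✓.
(F4): fails — at s but no w* with sRw* and sR²w*.
Valid on: (F3).

(F3)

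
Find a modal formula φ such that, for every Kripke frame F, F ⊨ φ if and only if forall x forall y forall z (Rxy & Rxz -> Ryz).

◇s → □◇s

A defining formula is ◇s → □◇s (the 5 axiom).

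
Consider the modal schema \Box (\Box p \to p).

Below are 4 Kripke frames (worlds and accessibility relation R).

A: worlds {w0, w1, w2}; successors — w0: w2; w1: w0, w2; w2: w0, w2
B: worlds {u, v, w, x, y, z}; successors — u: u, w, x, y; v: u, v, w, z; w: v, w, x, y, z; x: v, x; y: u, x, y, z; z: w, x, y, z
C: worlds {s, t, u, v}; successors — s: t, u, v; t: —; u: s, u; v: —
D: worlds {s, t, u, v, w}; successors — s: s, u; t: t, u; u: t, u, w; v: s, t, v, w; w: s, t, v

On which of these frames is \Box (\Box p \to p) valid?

Frame correspondent (Sahlqvist): \forall x \forall y (Rxy \to Ryy) — i.e. shift-reflexivity.
A: fails — Rw1w0 but not Rw0w0.
B: satisfies the condition.
C: fails — Rus but not Rss.
D: fails — Ruw but not Rww.
Valid on: B.

B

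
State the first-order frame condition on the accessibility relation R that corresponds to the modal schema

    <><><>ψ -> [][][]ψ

This is a Sahlqvist (Geach-type) schema ◇^3□^0ψ → □^3◇^0ψ.
Minimal-valuation argument: fix x; take any y with xR^3y and any z with xR^3z. Set V(ψ) to the set of worlds R-reachable from y in exactly 0 steps. Then □^0ψ holds at y, so the antecedent holds at x; validity forces ◇^0ψ at z, giving a w with zR^0w and yR^0w.
First-order correspondent: forall x forall y forall z ((x R^3 y & x R^3 z) -> exists w (y = w & z = w)).

forall x forall y forall z ((x R^3 y & x R^3 z) -> exists w (y = w & z = w))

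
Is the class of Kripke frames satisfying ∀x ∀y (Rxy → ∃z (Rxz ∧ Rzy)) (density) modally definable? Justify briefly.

Definable; □□p → □p defines it

This is a Sahlqvist condition; the C4 axiom □□p → □p defines it.
Suppose □□p→□p is valid. Take Rxy and set V(p)={w : xR²w}. Then □□p at x, so □p at x, so p at y, i.e. ∃z(Rxz∧Rzy).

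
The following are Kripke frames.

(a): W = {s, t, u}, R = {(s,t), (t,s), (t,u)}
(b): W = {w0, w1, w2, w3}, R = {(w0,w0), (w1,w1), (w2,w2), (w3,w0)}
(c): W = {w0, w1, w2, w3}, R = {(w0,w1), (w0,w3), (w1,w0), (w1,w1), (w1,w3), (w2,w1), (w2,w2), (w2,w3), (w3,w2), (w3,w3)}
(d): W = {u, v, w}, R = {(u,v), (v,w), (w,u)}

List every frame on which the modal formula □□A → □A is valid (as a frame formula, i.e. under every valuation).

(b), (c)

Frame correspondent (Sahlqvist): ∀x ∀y (Rxy → ∃z (Rxz ∧ Rzy)) — i.e. density.
(a): fails — Rtu but no z with Rtz and Rzu.
(b): ✓.
(c): ✓.
(d): fails — Ruv but no z with Ruz and Rzv.
Valid on: (b), (c).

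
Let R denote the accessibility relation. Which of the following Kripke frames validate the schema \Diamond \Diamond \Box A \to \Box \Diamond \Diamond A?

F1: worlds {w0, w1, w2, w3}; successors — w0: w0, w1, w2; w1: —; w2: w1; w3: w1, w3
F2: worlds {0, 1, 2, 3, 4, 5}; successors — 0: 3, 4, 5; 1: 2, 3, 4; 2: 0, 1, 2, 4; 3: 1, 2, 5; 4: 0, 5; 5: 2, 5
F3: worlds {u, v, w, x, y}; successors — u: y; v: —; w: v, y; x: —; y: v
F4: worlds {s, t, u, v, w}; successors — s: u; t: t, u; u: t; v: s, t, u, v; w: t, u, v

F2

The schema corresponds to a generalized confluence (Geach) condition: \forall x \forall y \forall z ((x R^2 y \wedge xRz) \to \exists w (yRw \wedge z R^2 w)).
F1: fails — w0R²w0, w0Rw1 but no w with w0Rw and w1R²w.
F2: condition met.
F3: fails — uR²v, uRy but no t with vRt and yR²t.
F4: fails — vR²s, vRs but no w* with sRw* and sR²w*.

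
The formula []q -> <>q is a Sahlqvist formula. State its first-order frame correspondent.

Suppose □q→◇q is valid. At any x set V(q)=W. Then □q at x, so ◇q at x, so x has a successor.
Conversely, on a frame with seriality the schema holds at every world under every valuation.
So the correspondent is seriality.

Seriality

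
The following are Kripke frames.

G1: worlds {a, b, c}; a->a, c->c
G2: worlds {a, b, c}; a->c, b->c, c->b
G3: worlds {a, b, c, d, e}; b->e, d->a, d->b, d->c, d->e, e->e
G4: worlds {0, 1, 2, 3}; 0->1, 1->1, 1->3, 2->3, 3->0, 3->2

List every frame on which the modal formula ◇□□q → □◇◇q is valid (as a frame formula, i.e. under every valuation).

The schema corresponds to a generalized confluence (Geach) condition: ∀x ∀y ∀z ((xRy ∧ xRz) → ∃w (yR²w ∧ zR²w)).
G1: holds.
G2: holds.
G3: fails — dRa, dRa but no w with aR²w and aR²w.
G4: fails — 3R0, 3R2 but no w with 0R²w and 2R²w.
Valid on: G1, G2.

G1, G2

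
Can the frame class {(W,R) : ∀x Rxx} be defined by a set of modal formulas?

The condition is reflexivity. A defining modal formula is □p → p.
Suppose □p→p is valid. At any x set V(p)={w : Rxw}. Then □p holds at x, so p holds at x, i.e. Rxx.

Yes — defined by □p → p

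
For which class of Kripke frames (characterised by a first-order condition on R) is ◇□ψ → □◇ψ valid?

convergence

Suppose ◇□ψ→□◇ψ is valid. Take Rxy, Rxz and set V(ψ)={w : Ryw}. Then □ψ at y so ◇□ψ at x, so □◇ψ at x, so ◇ψ at z, giving w with Rzw and Ryw.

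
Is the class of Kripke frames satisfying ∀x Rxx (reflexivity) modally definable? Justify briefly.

This is a Sahlqvist condition; the T axiom □r → r defines it.
Suppose □r→r is valid. At any x set V(r)={w : Rxw}. Then □r holds at x, so r holds at x, i.e. Rxx.

Yes — defined by □r → r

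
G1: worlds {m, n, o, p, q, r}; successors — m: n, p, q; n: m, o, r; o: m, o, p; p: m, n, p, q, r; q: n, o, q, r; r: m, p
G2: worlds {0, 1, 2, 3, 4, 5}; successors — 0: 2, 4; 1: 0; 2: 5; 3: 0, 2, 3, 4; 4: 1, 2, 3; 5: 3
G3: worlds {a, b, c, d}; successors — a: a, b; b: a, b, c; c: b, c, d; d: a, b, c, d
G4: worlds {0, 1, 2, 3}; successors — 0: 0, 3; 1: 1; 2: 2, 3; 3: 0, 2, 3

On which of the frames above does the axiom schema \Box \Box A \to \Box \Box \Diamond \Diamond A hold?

G1, G3, G4

The schema corresponds to a generalized confluence (Geach) condition: \forall x \forall z (x R^2 z \to \exists w (x R^2 w \wedge z R^2 w)).
G1: holds.
G2: fails — 1R²2 but no w with 1R²w and 2R²w.
G3: holds.
G4: holds.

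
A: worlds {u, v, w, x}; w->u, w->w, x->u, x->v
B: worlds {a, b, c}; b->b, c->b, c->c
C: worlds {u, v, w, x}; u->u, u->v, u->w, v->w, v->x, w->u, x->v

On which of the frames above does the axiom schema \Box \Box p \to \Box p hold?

B

Frame correspondent (Sahlqvist): \forall x \forall y (Rxy \to \exists z (Rxz \wedge Rzy)) — i.e. density.
A: fails — Rxu but no z with Rxz and Rzu.
B: satisfies the condition.
C: fails — Rvw but no z with Rvz and Rzw.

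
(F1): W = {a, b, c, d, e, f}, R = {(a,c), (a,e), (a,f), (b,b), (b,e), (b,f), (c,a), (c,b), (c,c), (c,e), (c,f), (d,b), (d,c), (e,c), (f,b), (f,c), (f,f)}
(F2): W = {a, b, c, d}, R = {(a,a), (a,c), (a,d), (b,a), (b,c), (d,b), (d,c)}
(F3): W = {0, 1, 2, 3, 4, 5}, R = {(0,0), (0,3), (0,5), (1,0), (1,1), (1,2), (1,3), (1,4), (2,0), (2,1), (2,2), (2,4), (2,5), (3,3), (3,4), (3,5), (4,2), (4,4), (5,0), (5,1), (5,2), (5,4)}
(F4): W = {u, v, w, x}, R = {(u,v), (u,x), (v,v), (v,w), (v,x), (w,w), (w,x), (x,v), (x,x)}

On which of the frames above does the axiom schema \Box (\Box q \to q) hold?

(F4)

This is the axiom for shift-reflexivity; its first-order frame correspondent is \forall x \forall y (Rxy \to Ryy).
(F1): fails — Rae but not Ree.
(F2): fails — Rbc but not Rcc.
(F3): fails — R25 but not R55.
(F4): holds.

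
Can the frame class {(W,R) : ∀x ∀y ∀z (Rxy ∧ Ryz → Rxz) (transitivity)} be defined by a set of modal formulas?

Yes, by □p → □□p

The condition is transitivity. A defining modal formula is □p → □□p.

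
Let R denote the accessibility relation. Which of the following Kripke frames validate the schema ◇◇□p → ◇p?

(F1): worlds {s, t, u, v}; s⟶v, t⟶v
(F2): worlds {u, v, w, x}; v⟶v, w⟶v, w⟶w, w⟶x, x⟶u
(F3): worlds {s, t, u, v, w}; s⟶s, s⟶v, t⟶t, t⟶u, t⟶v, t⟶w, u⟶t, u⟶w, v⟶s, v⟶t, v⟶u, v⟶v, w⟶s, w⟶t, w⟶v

Frame correspondent (Sahlqvist): ∀x ∀y (xR²y → ∃w (yRw ∧ xRw)) — i.e. a generalized confluence (Geach) condition.
(F1): satisfies the condition.
(F2): fails — wR²u but no t with uRt and wRt.
(F3): fails — sR²u but no w* with uRw* and sRw*.

(F1)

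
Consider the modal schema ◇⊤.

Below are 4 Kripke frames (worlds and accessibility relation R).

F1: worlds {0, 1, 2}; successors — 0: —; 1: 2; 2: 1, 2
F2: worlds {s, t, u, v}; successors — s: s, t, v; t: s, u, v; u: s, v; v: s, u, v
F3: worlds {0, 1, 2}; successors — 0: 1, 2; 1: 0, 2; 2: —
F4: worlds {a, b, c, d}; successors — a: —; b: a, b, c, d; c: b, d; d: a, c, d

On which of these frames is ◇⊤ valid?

F2

Frame correspondent (Sahlqvist): ∀x ∃y Rxy — i.e. seriality.
F1: fails — world 0 has no successor.
F2: holds.
F3: fails — world 2 has no successor.
F4: fails — world a has no successor.
Valid on: F2.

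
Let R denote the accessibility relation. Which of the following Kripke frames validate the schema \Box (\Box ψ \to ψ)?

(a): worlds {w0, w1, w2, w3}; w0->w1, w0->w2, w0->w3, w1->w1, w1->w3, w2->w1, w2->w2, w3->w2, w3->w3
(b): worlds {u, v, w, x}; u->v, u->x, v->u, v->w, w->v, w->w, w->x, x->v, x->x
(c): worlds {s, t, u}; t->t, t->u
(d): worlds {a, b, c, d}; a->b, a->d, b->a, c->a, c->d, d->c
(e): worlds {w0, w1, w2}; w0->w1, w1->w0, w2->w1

(a)

The schema corresponds to shift-reflexivity: \forall x \forall y (Rxy \to Ryy).
(a): satisfies the condition.
(b): fails — Ruv but not Rvv.
(c): fails — Rtu but not Ruu.
(d): fails — Rcd but not Rdd.
(e): fails — Rw0w1 but not Rw1w1.
Valid on: (a).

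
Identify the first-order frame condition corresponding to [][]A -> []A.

Density

This is the C4 axiom.
It corresponds to density: forall x forall y (Rxy -> exists z (Rxz & Rzy)).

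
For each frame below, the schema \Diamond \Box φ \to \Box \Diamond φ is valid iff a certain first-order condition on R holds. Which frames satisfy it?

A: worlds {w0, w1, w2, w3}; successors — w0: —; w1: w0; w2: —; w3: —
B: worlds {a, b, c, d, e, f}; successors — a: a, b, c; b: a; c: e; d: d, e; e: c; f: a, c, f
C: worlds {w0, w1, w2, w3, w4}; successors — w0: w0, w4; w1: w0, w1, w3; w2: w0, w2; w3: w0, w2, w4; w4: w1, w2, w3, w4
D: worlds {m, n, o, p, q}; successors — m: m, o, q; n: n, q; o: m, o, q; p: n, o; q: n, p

C

This is the axiom for convergence; its first-order frame correspondent is \forall x \forall y \forall z (Rxy \wedge Rxz \to \exists w (Ryw \wedge Rzw)).
A: fails — Rw1w0 and Rw1w0 but w0 and w0 have no common successor.
B: fails — Rab and Rac but b and c have no common successor.
C: condition met.
D: fails — Rmo and Rmq but o and q have no common successor.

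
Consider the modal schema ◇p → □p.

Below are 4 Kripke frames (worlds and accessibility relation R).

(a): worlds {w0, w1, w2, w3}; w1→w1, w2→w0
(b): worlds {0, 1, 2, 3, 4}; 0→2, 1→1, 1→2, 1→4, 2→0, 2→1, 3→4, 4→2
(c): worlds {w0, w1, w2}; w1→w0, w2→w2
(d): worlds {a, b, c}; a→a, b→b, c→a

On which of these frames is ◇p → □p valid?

(a), (c), (d)

This is the axiom for partial functionality; its first-order frame correspondent is ∀x ∀y ∀z (Rxy ∧ Rxz → y = z).
(a): satisfies the condition.
(b): fails — 1 sees both 1 and 2.
(c): satisfies the condition.
(d): satisfies the condition.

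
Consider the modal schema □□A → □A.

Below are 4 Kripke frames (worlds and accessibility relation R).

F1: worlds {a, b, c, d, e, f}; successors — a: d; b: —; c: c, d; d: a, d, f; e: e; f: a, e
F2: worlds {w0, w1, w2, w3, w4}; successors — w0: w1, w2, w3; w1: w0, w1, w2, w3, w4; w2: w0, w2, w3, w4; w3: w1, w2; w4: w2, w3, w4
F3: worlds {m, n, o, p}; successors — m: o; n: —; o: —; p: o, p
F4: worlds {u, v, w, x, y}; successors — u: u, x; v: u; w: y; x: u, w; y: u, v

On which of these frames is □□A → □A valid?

F2

The schema corresponds to density: ∀x ∀y (Rxy → ∃z (Rxz ∧ Rzy)).
F1: fails — Rfa but no z with Rfz and Rza.
F2: ✓.
F3: fails — Rmo but no z with Rmz and Rzo.
F4: fails — Rxw but no z with Rxz and Rzw.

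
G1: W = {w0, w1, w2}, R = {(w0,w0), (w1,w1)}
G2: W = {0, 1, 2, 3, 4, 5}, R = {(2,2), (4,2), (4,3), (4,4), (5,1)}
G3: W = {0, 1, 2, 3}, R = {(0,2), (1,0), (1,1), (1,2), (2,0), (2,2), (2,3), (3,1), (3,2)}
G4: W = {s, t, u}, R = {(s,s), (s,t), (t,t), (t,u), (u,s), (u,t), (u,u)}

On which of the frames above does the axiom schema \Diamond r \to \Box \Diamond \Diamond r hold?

G1, G4

Frame correspondent (Sahlqvist): \forall x \forall y \forall z ((xRy \wedge xRz) \to \exists w (y = w \wedge z R^2 w)) — i.e. a generalized confluence (Geach) condition.
G1: condition met.
G2: fails — 4R2, 4R3 but no w with 2=w and 3R²w.
G3: fails — 1R1, 1R0 but no w with 1=w and 0R²w.
G4: condition met.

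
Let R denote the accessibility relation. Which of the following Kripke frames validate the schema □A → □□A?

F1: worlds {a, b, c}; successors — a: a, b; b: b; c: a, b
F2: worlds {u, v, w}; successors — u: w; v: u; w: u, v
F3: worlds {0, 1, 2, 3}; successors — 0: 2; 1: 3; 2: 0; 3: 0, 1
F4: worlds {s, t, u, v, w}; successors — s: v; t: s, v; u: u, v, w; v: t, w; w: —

Frame correspondent (Sahlqvist): ∀x ∀y ∀z (Rxy ∧ Ryz → Rxz) — i.e. transitivity.
F1: ✓.
F2: fails — Rvu and Ruw but not Rvw.
F3: fails — R31 and R13 but not R33.
F4: fails — Ruv and Rvt but not Rut.

F1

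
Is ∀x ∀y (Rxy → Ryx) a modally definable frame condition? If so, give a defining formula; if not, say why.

This is a Sahlqvist condition; the B axiom r → □◇r defines it.
Suppose r→□◇r is valid. Take Rxy and set V(r)={x}. Then r at x, so □◇r at x, so ◇r at y, so some z with Ryz has r; z=x, i.e. Ryx.

Yes, by r → □◇r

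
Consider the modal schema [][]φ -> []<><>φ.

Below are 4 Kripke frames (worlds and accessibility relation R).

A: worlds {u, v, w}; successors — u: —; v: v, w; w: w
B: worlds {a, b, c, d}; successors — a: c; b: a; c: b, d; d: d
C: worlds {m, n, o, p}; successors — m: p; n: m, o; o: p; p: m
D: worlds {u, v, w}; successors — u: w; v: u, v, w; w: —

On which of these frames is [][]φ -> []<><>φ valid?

The schema corresponds to a generalized confluence (Geach) condition: forall x forall z (xRz -> exists w (x R^2 w & z R^2 w)).
A: holds.
B: fails — bRa but no w with bR²w and aR²w.
C: fails — mRp but no w with mR²w and pR²w.
D: fails — uRw but no t with uR²t and wR²t.

A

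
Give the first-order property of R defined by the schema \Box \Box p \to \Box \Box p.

This is a Sahlqvist (Geach-type) schema ◇^0□^2p → □^2◇^0p.
First-order correspondent: \forall x \forall z (x R^2 z \to \exists w (x R^2 w \wedge z = w)).

\forall x \forall z (x R^2 z \to \exists w (x R^2 w \wedge z = w))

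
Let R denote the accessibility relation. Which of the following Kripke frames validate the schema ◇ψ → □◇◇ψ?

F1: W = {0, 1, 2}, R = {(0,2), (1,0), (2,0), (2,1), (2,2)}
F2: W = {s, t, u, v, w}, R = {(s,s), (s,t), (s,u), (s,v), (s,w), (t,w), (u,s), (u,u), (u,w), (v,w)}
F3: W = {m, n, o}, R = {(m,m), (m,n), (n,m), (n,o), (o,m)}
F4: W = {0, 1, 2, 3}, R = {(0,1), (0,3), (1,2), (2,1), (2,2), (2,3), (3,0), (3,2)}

F4

Frame correspondent (Sahlqvist): ∀x ∀y ∀z ((xRy ∧ xRz) → ∃w (y = w ∧ zR²w)) — i.e. a generalized confluence (Geach) condition.
F1: fails — 2R0, 2R1 but no w with 0=w and 1R²w.
F2: fails — sRs, sRt but no w* with s=w* and tR²w*.
F3: fails — nRo, nRo but no w with o=w and oR²w.
F4: condition met.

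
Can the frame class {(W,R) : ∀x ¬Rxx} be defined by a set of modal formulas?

Any modally definable frame class is closed under surjective bounded morphisms.
The 4-cycle (worlds a,b,c,d with a→b→c→d→a) is irreflexive, and the map sending every world to a single reflexive point • is a surjective bounded morphism (forth: every edge maps to (•,•); back: every world has a successor). So any modal formula valid on the 4-cycle is also valid on the reflexive point, which is not irreflexive.
So the class is not modally definable.

Not modally definable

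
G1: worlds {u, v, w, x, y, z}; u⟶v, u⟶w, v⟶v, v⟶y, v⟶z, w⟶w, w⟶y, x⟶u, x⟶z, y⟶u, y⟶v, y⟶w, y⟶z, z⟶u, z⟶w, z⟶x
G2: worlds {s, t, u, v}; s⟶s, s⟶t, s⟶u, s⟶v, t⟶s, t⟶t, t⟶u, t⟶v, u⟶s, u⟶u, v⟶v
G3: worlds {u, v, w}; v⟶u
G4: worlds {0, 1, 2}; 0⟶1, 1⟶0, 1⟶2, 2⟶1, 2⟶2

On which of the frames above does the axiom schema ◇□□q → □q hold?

G4

The schema corresponds to a generalized confluence (Geach) condition: ∀x ∀y ∀z ((xRy ∧ xRz) → ∃w (yR²w ∧ z = w)).
G1: fails — xRu, xRu but no t with uR²t and u=t.
G2: fails — sRv, sRs but no w with vR²w and s=w.
G3: fails — vRu, vRu but no t with uR²t and u=t.
G4: ✓.
Valid on: G4.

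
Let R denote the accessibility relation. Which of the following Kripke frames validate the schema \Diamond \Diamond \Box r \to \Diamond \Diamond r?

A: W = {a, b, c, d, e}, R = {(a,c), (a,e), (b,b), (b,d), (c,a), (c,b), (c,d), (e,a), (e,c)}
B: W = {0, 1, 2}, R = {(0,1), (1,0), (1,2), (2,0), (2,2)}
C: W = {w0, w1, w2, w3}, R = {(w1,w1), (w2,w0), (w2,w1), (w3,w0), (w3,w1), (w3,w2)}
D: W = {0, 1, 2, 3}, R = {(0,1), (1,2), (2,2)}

D

The schema corresponds to a generalized confluence (Geach) condition: \forall x \forall y (x R^2 y \to \exists w (yRw \wedge x R^2 w)).
A: fails — aR²d but no w with dRw and aR²w.
B: fails — 0R²0 but no w with 0Rw and 0R²w.
C: fails — w3R²w0 but no w with w0Rw and w3R²w.
D: condition met.
Valid on: D.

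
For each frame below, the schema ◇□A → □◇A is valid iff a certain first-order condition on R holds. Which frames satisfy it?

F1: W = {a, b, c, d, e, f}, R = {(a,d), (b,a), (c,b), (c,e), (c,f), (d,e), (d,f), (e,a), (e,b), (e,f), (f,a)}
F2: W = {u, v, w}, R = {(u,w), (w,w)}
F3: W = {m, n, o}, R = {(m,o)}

This is the axiom for convergence; its first-order frame correspondent is ∀x ∀y ∀z (Rxy ∧ Rxz → ∃w (Ryw ∧ Rzw)).
F1: fails — Reb and Rea but b and a have no common successor.
F2: satisfies the condition.
F3: fails — Rmo and Rmo but o and o have no common successor.
Valid on: F2.

F2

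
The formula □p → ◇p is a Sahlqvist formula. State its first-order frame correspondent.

seriality

Suppose □p→◇p is valid. At any x set V(p)=W. Then □p at x, so ◇p at x, so x has a successor.
The converse is a direct semantic check.
Frame condition: ∀x ∃y Rxy.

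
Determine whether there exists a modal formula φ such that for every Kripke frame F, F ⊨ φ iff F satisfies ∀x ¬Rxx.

If a class were modally definable it would be closed under surjective bounded morphisms (Goldblatt–Thomason).
The 5-cycle (worlds a,b,c,d,e with a→b→c→d→e→a) is irreflexive, and the map sending every world to a single reflexive point • is a surjective bounded morphism (forth: every edge maps to (•,•); back: every world has a successor). So any modal formula valid on the 5-cycle is also valid on the reflexive point, which is not irreflexive.
So no modal formula (or set of formulas) defines exactly the irreflexive frames.

No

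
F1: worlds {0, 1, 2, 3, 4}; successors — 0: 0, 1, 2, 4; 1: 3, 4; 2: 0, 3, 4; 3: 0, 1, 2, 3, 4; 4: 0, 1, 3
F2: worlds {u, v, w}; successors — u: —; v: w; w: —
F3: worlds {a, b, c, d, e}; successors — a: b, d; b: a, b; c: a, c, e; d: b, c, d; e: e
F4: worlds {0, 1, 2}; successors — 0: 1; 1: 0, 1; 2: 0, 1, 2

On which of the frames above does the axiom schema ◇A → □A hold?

F2

The schema corresponds to partial functionality: ∀x ∀y ∀z (Rxy ∧ Rxz → y = z).
F1: fails — 0 sees both 0 and 1.
F2: satisfies the condition.
F3: fails — a sees both b and d.
F4: fails — 1 sees both 0 and 1.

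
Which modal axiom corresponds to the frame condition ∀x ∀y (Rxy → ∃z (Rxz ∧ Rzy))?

A defining formula is □□s → □s (the C4 axiom).
Suppose □□s→□s is valid. Take Rxy and set V(s)={w : xR²w}. Then □□s at x, so □s at x, so s at y, i.e. ∃z(Rxz∧Rzy).

□□s → □s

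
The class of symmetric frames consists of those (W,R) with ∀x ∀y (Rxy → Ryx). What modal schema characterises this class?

q → □◇q

A defining formula is q → □◇q (the B axiom).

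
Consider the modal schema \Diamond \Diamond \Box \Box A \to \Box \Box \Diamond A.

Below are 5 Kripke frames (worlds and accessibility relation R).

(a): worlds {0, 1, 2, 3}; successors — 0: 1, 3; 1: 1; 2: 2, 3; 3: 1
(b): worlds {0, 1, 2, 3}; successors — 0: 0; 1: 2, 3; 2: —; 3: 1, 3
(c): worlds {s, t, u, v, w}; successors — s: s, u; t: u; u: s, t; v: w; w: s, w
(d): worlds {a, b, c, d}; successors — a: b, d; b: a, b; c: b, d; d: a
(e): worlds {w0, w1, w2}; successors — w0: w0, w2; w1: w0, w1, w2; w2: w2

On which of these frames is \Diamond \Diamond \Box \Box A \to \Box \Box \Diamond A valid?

The schema corresponds to a generalized confluence (Geach) condition: \forall x \forall y \forall z ((x R^2 y \wedge x R^2 z) \to \exists w (y R^2 w \wedge zRw)).
(a): fails — 2R²1, 2R²2 but no w with 1R²w and 2Rw.
(b): fails — 3R²1, 3R²2 but no w with 1R²w and 2Rw.
(c): fails — sR²t, sR²t but no w* with tR²w* and tRw*.
(d): fails — bR²d, bR²d but no w with dR²w and dRw.
(e): satisfies the condition.

(e)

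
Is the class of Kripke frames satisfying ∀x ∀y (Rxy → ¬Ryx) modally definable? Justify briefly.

Modal frame validity is preserved under surjective bounded morphisms.
The 4-cycle (worlds w0,w1,w2,w3 with w0→w1→w2→w3→w0) is asymmetric. Mapping every world to a single reflexive point • is a surjective bounded morphism, and the reflexive point is not asymmetric (R•• but asymmetry requires ¬R••).
Hence asymmetry is not modally definable.

Not modally definable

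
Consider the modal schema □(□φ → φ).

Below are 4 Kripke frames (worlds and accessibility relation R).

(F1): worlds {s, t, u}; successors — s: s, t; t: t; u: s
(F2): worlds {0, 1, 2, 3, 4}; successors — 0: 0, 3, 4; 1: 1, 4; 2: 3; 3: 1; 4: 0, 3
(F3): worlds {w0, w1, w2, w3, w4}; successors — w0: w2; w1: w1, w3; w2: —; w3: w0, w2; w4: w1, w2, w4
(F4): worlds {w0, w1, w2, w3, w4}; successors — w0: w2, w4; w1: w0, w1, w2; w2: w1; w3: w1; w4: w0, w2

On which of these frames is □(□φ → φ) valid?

The schema corresponds to shift-reflexivity: ∀x ∀y (Rxy → Ryy).
(F1): satisfies the condition.
(F2): fails — R43 but not R33.
(F3): fails — Rw3w2 but not Rw2w2.
(F4): fails — Rw1w2 but not Rw2w2.

(F1)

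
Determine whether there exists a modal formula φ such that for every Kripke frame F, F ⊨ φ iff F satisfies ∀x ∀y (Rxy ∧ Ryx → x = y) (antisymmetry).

Modal frame validity is preserved under surjective bounded morphisms.
The 8-cycle (worlds 0,1,2,3,4,5,6,7 with 0→1→2→3→4→5→6→7→0) is antisymmetric. Sending even-indexed worlds to • and odd-indexed worlds to ∘ is a surjective bounded morphism onto the two-world frame with •↔∘, which is not antisymmetric.
So the class is not modally definable.

No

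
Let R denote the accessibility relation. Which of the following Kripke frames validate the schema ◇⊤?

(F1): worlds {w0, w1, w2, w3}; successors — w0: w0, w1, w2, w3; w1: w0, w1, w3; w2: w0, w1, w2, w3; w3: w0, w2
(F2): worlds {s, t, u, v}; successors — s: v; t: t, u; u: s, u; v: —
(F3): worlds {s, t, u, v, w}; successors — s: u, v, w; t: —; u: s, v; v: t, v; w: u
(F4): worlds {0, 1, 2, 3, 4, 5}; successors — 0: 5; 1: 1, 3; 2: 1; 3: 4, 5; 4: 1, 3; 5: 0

(F1), (F4)

Frame correspondent (Sahlqvist): ∀x ∃y Rxy — i.e. seriality.
(F1): ✓.
(F2): fails — world v has no successor.
(F3): fails — world t has no successor.
(F4): ✓.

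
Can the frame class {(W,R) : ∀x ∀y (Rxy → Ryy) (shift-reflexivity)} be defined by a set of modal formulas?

Yes — defined by □(□p → p)

The condition is shift-reflexivity. A defining modal formula is □(□p → p).
Suppose □(□p→p) is valid. Take Rxy and set V(p)={w : Ryw}. Then at y, □p holds; since □(□p→p) at x, □p→p at y, so p at y, i.e. Ryy.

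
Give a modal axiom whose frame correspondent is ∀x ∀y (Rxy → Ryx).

q → □◇q

The condition is symmetry. The B schema q → □◇q defines it.
Suppose q→□◇q is valid. Take Rxy and set V(q)={x}. Then q at x, so □◇q at x, so ◇q at y, so some z with Ryz has q; z=x, i.e. Ryx.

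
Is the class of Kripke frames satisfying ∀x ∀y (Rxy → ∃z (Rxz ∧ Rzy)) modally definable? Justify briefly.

The condition is density. A defining modal formula is □□r → □r.

Definable; □□r → □r defines it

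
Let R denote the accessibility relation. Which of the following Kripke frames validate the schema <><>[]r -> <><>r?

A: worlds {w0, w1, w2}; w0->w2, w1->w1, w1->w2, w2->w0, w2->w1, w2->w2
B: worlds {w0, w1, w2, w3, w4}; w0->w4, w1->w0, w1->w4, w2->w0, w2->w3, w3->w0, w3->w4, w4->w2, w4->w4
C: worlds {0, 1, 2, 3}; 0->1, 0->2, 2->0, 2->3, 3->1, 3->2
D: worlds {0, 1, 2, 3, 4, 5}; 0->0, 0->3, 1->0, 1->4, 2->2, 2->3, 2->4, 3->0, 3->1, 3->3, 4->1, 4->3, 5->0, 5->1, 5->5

Frame correspondent (Sahlqvist): forall x forall y (x R^2 y -> exists w (yRw & x R^2 w)) — i.e. a generalized confluence (Geach) condition.
A: holds.
B: fails — w0R²w2 but no w with w2Rw and w0R²w.
C: fails — 0R²0 but no w with 0Rw and 0R²w.
D: holds.
Valid on: A, D.

A, D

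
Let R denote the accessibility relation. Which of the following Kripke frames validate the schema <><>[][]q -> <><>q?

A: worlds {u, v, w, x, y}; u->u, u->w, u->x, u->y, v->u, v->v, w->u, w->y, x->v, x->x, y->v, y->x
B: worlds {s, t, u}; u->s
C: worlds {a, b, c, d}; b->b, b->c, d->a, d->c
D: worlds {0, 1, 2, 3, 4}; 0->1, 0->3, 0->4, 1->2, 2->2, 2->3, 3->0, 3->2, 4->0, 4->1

A, B, D

The schema corresponds to a generalized confluence (Geach) condition: forall x forall y (x R^2 y -> exists w (y R^2 w & x R^2 w)).
A: satisfies the condition.
B: satisfies the condition.
C: fails — bR²c but no w with cR²w and bR²w.
D: satisfies the condition.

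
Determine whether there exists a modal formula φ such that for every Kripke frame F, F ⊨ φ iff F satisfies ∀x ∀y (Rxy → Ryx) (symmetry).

This is a Sahlqvist condition; the B axiom q → □◇q defines it.
Suppose q→□◇q is valid. Take Rxy and set V(q)={x}. Then q at x, so □◇q at x, so ◇q at y, so some z with Ryz has q; z=x, i.e. Ryx.

Yes, by q → □◇q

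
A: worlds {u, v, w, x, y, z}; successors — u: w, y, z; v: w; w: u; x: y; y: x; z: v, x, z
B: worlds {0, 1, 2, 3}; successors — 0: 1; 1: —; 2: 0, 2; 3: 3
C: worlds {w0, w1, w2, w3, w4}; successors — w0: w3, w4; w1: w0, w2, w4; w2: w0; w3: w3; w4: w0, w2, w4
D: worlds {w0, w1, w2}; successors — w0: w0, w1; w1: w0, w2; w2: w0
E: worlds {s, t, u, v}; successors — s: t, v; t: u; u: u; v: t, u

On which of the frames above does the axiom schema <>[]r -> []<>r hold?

Frame correspondent (Sahlqvist): forall x forall y forall z (Rxy & Rxz -> exists w (Ryw & Rzw)) — i.e. convergence.
A: fails — Ruz and Ruw but z and w have no common successor.
B: fails — R01 and R01 but 1 and 1 have no common successor.
C: fails — Rw0w4 and Rw0w3 but w4 and w3 have no common successor.
D: condition met.
E: condition met.
Valid on: D, E.

D, E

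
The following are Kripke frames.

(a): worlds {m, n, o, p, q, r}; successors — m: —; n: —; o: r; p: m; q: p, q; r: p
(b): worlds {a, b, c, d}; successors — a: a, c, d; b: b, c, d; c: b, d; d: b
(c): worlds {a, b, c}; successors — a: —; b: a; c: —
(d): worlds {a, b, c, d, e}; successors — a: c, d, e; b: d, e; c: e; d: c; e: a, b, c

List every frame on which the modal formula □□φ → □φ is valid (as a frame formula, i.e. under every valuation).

(b)

This is the axiom for density; its first-order frame correspondent is ∀x ∀y (Rxy → ∃z (Rxz ∧ Rzy)).
(a): fails — Rpm but no z with Rpz and Rzm.
(b): holds.
(c): fails — Rba but no z with Rbz and Rza.
(d): fails — Reb but no z with Rez and Rzb.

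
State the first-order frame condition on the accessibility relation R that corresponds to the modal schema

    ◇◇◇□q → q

∀x ∀y (xR³y → ∃w (yRw ∧ x = w))

This is a Sahlqvist (Geach-type) schema ◇^3□^1q → □^0◇^0q.
Minimal-valuation argument: fix x; take any y with xR^3y and any z with xR^0z. Set V(q) to the set of worlds R-reachable from y in exactly 1 step. Then □^1q holds at y, so the antecedent holds at x; validity forces ◇^0q at z, giving a w with zR^0w and yR^1w.
First-order correspondent: ∀x ∀y (xR³y → ∃w (yRw ∧ x = w)).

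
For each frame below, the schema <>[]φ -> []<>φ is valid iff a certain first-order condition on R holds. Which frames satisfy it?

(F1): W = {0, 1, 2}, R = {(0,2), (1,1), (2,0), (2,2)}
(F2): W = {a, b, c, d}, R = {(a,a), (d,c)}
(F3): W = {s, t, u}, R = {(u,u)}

This is the axiom for convergence; its first-order frame correspondent is forall x forall y forall z (Rxy & Rxz -> exists w (Ryw & Rzw)).
(F1): satisfies the condition.
(F2): fails — Rdc and Rdc but c and c have no common successor.
(F3): satisfies the condition.

(F1), (F3)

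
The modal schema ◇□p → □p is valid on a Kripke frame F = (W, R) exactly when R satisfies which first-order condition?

This is frame-equivalent to ◇p → □◇p (substitute ¬p for p and contrapose).
Suppose ◇p→□◇p is valid. Take Rxy, Rxz and set V(p)={y}. Then ◇p at x, so □◇p at x, so ◇p at z, so some w with Rzw has p; w=y, i.e. Rzy. By symmetry of the argument, Ryz.
Conversely, on a frame with the Euclidean property the schema holds at every world under every valuation.
So the correspondent is the Euclidean property.

the Euclidean property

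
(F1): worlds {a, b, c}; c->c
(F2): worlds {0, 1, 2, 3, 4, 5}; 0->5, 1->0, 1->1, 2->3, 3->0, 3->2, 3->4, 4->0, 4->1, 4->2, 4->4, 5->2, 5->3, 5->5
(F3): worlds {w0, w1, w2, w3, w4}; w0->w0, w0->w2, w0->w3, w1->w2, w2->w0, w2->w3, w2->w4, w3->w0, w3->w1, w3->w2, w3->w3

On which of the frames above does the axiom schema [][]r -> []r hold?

(F1)

This is the axiom for density; its first-order frame correspondent is forall x forall y (Rxy -> exists z (Rxz & Rzy)).
(F1): ✓.
(F2): fails — R23 but no z with R2z and Rz3.
(F3): fails — Rw1w2 but no z with Rw1z and Rzw2.
Valid on: (F1).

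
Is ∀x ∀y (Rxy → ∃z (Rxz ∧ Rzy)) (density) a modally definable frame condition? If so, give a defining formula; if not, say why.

Yes — defined by □□r → □r

This is a Sahlqvist condition; the C4 axiom □□r → □r defines it.
Suppose □□r→□r is valid. Take Rxy and set V(r)={w : xR²w}. Then □□r at x, so □r at x, so r at y, i.e. ∃z(Rxz∧Rzy).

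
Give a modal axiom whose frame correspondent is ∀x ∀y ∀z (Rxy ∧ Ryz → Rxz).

□r → □□r

This is transitivity; the standard corresponding axiom is 4: □r → □□r.
Suppose □r→□□r is valid. Take Rxy, Ryz and set V(r)={w : Rxw}. Then □r at x, so □□r at x, so □r at y, so r at z, i.e. Rxz.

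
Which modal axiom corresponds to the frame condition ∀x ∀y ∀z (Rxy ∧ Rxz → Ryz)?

A defining formula is ◇r → □◇r (the 5 axiom).
Suppose ◇r→□◇r is valid. Take Rxy, Rxz and set V(r)={y}. Then ◇r at x, so □◇r at x, so ◇r at z, so some w with Rzw has r; w=y, i.e. Rzy. By symmetry of the argument, Ryz.

◇r → □◇r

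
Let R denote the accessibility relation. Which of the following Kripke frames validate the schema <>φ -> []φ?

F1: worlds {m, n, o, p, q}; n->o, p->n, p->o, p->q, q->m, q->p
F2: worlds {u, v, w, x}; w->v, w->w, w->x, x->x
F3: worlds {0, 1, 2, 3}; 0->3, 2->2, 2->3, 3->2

none

This is the axiom for partial functionality; its first-order frame correspondent is forall x forall y forall z (Rxy & Rxz -> y = z).
F1: fails — p sees both n and o.
F2: fails — w sees both v and w.
F3: fails — 2 sees both 2 and 3.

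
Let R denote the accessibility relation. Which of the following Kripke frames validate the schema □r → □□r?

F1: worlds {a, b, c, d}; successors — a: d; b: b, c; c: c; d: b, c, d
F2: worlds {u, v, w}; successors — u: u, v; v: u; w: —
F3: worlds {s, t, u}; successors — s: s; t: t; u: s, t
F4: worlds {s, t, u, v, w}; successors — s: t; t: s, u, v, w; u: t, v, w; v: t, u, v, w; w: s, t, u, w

This is the axiom for transitivity; its first-order frame correspondent is ∀x ∀y ∀z (Rxy ∧ Ryz → Rxz).
F1: fails — Rad and Rdc but not Rac.
F2: fails — Rvu and Ruv but not Rvv.
F3: satisfies the condition.
F4: fails — Ruv and Rvu but not Ruu.
Valid on: F3.

F3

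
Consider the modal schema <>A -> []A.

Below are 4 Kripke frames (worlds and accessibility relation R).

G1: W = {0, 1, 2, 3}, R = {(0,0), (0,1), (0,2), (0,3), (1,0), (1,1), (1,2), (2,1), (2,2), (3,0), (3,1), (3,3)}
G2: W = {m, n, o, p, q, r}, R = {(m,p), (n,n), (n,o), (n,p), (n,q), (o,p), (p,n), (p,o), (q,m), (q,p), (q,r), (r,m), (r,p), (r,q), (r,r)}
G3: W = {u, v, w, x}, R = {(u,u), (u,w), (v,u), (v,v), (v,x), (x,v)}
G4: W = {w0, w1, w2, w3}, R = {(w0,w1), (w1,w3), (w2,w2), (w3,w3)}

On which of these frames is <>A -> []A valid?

G4

Frame correspondent (Sahlqvist): forall x forall y forall z (Rxy & Rxz -> y = z) — i.e. partial functionality.
G1: fails — 0 sees both 0 and 1.
G2: fails — n sees both n and o.
G3: fails — u sees both u and w.
G4: ✓.
Valid on: G4.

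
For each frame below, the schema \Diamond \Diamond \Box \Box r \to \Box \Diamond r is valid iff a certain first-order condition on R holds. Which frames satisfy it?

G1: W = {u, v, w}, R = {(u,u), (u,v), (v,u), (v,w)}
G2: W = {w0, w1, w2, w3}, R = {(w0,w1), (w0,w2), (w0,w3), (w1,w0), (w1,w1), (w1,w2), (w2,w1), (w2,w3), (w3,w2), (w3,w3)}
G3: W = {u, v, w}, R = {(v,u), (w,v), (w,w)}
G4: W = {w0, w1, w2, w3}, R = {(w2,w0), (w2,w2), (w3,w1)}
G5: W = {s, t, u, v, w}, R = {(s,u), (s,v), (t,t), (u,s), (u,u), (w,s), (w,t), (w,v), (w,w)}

G2

This is the axiom for a generalized confluence (Geach) condition; its first-order frame correspondent is \forall x \forall y \forall z ((x R^2 y \wedge xRz) \to \exists w (y R^2 w \wedge zRw)).
G1: fails — uR²w, uRu but no t with wR²t and uRt.
G2: satisfies the condition.
G3: fails — wR²u, wRv but no t with uR²t and vRt.
G4: fails — w2R²w0, w2Rw0 but no w with w0R²w and w0Rw.
G5: fails — sR²s, sRv but no w* with sR²w* and vRw*.
Valid on: G2.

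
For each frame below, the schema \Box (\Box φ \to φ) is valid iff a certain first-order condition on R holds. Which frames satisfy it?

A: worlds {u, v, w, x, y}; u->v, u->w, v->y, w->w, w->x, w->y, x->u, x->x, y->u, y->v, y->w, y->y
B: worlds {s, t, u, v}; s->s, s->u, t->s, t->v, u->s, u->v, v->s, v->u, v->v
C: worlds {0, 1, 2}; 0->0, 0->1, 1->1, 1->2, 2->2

The schema corresponds to shift-reflexivity: \forall x \forall y (Rxy \to Ryy).
A: fails — Ruv but not Rvv.
B: fails — Rvu but not Ruu.
C: satisfies the condition.

C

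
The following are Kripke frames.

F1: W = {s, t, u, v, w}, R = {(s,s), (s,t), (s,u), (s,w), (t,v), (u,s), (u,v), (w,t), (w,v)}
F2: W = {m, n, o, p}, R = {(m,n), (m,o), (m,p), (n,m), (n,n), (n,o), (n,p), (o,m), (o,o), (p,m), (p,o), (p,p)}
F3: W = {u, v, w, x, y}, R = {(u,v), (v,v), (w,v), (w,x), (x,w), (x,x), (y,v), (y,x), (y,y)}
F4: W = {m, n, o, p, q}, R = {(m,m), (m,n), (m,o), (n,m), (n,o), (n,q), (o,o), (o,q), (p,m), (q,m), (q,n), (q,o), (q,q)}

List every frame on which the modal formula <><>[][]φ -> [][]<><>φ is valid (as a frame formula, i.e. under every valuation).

F2, F3, F4

Frame correspondent (Sahlqvist): forall x forall y forall z ((x R^2 y & x R^2 z) -> exists w (y R^2 w & z R^2 w)) — i.e. a generalized confluence (Geach) condition.
F1: fails — sR²s, sR²t but no w* with sR²w* and tR²w*.
F2: condition met.
F3: condition met.
F4: condition met.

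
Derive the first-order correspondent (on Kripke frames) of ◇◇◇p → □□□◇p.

This is a Sahlqvist (Geach-type) schema ◇^3□^0p → □^3◇^1p.
First-order correspondent: ∀x ∀y ∀z ((xR³y ∧ xR³z) → ∃w (y = w ∧ zRw)).

∀x ∀y ∀z ((xR³y ∧ xR³z) → ∃w (y = w ∧ zRw))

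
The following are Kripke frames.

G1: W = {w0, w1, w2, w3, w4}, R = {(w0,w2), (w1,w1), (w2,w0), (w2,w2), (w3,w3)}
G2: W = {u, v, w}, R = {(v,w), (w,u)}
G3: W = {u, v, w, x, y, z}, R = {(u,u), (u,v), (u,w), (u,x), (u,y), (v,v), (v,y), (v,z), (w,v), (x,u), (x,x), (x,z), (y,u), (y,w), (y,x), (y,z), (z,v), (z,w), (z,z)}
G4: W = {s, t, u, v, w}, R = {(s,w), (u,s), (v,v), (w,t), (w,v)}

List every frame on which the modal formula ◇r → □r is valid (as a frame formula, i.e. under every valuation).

The schema corresponds to partial functionality: ∀x ∀y ∀z (Rxy ∧ Rxz → y = z).
G1: fails — w2 sees both w0 and w2.
G2: condition met.
G3: fails — u sees both u and v.
G4: fails — w sees both t and v.
Valid on: G2.

G2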